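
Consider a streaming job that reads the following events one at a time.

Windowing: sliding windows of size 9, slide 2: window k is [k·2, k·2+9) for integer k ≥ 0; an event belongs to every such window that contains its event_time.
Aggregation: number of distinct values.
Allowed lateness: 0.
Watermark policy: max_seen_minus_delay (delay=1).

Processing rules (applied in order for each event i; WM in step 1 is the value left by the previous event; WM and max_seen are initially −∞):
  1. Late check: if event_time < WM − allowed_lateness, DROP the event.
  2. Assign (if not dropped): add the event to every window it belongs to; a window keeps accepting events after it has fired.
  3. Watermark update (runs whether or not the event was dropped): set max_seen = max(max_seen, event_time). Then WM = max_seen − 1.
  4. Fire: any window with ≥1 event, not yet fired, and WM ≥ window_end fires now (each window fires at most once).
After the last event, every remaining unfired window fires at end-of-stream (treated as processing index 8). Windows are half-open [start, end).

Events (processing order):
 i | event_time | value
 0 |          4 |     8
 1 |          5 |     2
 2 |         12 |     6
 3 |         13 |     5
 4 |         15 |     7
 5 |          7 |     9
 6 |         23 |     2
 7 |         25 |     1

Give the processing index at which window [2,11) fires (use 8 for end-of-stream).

i=0 t=4 v=8: → [4,13),[2,11),[0,9); WM=3
i=1 t=5 v=2: → [4,13),[2,11),[0,9); WM=4
i=2 t=12 v=6: → [12,21),[10,19),[8,17),[6,15),[4,13); WM=11; [0,9) fires=2 [2,11) fires=2
i=3 t=13 v=5: → [12,21),[10,19),[8,17),[6,15); WM=12
i=4 t=15 v=7: → [14,23),[12,21),[10,19),[8,17); WM=14; [4,13) fires=3
i=5 t=7 v=9: DROP (t<14-0); WM=14
i=6 t=23 v=2: → [22,31),[20,29),[18,27),[16,25); WM=22; [6,15) fires=2 [8,17) fires=3 [10,19) fires=3 [12,21) fires=3
i=7 t=25 v=1: → [24,33),[22,31),[20,29),[18,27); WM=24; [14,23) fires=1

2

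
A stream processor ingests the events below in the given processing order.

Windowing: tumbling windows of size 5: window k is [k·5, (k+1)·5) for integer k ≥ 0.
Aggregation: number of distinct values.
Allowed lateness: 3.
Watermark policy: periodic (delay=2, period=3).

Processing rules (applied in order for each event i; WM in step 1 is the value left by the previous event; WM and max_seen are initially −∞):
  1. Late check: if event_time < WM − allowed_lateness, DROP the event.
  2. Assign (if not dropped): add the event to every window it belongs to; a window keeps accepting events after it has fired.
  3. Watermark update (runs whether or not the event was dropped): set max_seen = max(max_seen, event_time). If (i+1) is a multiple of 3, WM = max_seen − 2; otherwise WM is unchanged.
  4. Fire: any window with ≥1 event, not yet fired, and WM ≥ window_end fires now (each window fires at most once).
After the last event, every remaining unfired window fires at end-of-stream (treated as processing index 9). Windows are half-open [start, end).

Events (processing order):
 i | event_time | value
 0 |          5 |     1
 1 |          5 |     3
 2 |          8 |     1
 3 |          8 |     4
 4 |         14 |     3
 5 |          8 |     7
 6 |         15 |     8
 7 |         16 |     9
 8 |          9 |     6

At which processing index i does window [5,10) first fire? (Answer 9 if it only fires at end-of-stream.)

5

i=0 t=5 v=1: → [5,10); WM=−∞
i=1 t=5 v=3: → [5,10); WM=−∞
i=2 t=8 v=1: → [5,10); WM=6
i=3 t=8 v=4: → [5,10); WM=6
i=4 t=14 v=3: → [10,15); WM=6
i=5 t=8 v=7: → [5,10); WM=12; [5,10) fires=4
i=6 t=15 v=8: → [15,20); WM=12
i=7 t=16 v=9: → [15,20); WM=12
i=8 t=9 v=6: → [5,10); WM=14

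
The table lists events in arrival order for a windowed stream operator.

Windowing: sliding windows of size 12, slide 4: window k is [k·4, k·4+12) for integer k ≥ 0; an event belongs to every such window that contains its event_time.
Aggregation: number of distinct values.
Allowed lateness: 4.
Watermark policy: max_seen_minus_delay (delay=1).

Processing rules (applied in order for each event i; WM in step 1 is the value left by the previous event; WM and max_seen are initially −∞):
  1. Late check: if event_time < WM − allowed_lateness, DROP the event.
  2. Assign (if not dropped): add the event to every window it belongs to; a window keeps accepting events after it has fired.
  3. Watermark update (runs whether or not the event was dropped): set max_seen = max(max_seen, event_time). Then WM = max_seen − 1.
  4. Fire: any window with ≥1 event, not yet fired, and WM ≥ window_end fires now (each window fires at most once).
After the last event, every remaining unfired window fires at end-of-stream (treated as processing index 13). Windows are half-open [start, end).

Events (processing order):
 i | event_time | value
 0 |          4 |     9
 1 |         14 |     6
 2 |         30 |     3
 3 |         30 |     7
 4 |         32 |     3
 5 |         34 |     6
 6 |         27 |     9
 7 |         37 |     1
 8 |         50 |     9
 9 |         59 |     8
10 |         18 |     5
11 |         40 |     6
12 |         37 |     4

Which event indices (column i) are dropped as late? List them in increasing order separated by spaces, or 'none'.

6 10 11 12

i=0 t=4 v=9: → [4,16),[0,12); WM=3
i=1 t=14 v=6: → [12,24),[8,20),[4,16); WM=13; [0,12) fires=1
i=2 t=30 v=3: → [28,40),[24,36),[20,32); WM=29; [4,16) fires=2 [8,20) fires=1 [12,24) fires=1
i=3 t=30 v=7: → [28,40),[24,36),[20,32); WM=29
i=4 t=32 v=3: → [32,44),[28,40),[24,36); WM=31
i=5 t=34 v=6: → [32,44),[28,40),[24,36); WM=33; [20,32) fires=2
i=6 t=27 v=9: DROP (t<33-4); WM=33
i=7 t=37 v=1: → [36,48),[32,44),[28,40); WM=36; [24,36) fires=3
i=8 t=50 v=9: → [48,60),[44,56),[40,52); WM=49; [28,40) fires=4 [32,44) fires=3 [36,48) fires=1
i=9 t=59 v=8: → [56,68),[52,64),[48,60); WM=58; [40,52) fires=1 [44,56) fires=1
i=10 t=18 v=5: DROP (t<58-4); WM=58
i=11 t=40 v=6: DROP (t<58-4); WM=58
i=12 t=37 v=4: DROP (t<58-4); WM=58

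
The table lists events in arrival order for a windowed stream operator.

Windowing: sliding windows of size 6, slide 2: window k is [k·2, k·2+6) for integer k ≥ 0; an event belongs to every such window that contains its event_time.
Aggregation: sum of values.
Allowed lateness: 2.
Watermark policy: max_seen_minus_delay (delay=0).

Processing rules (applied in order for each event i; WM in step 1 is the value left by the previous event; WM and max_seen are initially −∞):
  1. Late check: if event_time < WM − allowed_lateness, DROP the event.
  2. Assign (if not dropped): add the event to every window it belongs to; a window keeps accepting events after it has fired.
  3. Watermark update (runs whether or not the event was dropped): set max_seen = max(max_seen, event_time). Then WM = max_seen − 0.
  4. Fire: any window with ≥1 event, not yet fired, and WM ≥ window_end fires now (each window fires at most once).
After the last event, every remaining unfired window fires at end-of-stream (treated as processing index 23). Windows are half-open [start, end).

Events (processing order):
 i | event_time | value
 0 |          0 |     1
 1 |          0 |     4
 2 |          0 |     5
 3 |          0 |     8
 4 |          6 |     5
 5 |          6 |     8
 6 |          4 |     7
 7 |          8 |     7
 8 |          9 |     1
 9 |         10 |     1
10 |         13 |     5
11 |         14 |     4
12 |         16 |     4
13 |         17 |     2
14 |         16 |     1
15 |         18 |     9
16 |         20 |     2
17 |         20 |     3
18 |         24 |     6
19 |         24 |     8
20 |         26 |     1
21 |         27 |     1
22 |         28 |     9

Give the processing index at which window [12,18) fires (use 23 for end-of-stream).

i=0 t=0 v=1: → [0,6); WM=0
i=1 t=0 v=4: → [0,6); WM=0
i=2 t=0 v=5: → [0,6); WM=0
i=3 t=0 v=8: → [0,6); WM=0
i=4 t=6 v=5: → [6,12),[4,10),[2,8); WM=6; [0,6) fires=18
i=5 t=6 v=8: → [6,12),[4,10),[2,8); WM=6
i=6 t=4 v=7: → [4,10),[2,8),[0,6); WM=6
i=7 t=8 v=7: → [8,14),[6,12),[4,10); WM=8; [2,8) fires=20
i=8 t=9 v=1: → [8,14),[6,12),[4,10); WM=9
i=9 t=10 v=1: → [10,16),[8,14),[6,12); WM=10; [4,10) fires=28
i=10 t=13 v=5: → [12,18),[10,16),[8,14); WM=13; [6,12) fires=22
i=11 t=14 v=4: → [14,20),[12,18),[10,16); WM=14; [8,14) fires=14
i=12 t=16 v=4: → [16,22),[14,20),[12,18); WM=16; [10,16) fires=10
i=13 t=17 v=2: → [16,22),[14,20),[12,18); WM=17
i=14 t=16 v=1: → [16,22),[14,20),[12,18); WM=17
i=15 t=18 v=9: → [18,24),[16,22),[14,20); WM=18; [12,18) fires=16
i=16 t=20 v=2: → [20,26),[18,24),[16,22); WM=20; [14,20) fires=20
i=17 t=20 v=3: → [20,26),[18,24),[16,22); WM=20
i=18 t=24 v=6: → [24,30),[22,28),[20,26); WM=24; [16,22) fires=21 [18,24) fires=14
i=19 t=24 v=8: → [24,30),[22,28),[20,26); WM=24
i=20 t=26 v=1: → [26,32),[24,30),[22,28); WM=26; [20,26) fires=19
i=21 t=27 v=1: → [26,32),[24,30),[22,28); WM=27
i=22 t=28 v=9: → [28,34),[26,32),[24,30); WM=28; [22,28) fires=16

15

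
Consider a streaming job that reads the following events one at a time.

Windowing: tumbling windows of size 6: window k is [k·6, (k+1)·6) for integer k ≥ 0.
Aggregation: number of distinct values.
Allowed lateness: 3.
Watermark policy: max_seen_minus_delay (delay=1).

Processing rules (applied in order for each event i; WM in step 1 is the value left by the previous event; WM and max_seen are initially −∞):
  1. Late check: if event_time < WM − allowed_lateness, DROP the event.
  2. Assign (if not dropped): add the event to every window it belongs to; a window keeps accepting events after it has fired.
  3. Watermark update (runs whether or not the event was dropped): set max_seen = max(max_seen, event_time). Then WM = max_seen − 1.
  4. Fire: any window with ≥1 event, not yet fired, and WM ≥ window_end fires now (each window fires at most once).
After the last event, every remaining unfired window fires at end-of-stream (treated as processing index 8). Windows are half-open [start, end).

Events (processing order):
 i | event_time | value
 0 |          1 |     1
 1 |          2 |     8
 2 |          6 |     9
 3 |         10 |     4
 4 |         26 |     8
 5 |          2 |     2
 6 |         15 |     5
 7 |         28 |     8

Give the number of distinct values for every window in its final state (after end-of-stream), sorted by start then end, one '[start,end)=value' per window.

i=0 t=1 v=1: → [0,6); WM=0
i=1 t=2 v=8: → [0,6); WM=1
i=2 t=6 v=9: → [6,12); WM=5
i=3 t=10 v=4: → [6,12); WM=9; [0,6) fires=2
i=4 t=26 v=8: → [24,30); WM=25; [6,12) fires=2
i=5 t=2 v=2: DROP (t<25-3); WM=25
i=6 t=15 v=5: DROP (t<25-3); WM=25
i=7 t=28 v=8: → [24,30); WM=27

[0,6)=2 [6,12)=2 [24,30)=1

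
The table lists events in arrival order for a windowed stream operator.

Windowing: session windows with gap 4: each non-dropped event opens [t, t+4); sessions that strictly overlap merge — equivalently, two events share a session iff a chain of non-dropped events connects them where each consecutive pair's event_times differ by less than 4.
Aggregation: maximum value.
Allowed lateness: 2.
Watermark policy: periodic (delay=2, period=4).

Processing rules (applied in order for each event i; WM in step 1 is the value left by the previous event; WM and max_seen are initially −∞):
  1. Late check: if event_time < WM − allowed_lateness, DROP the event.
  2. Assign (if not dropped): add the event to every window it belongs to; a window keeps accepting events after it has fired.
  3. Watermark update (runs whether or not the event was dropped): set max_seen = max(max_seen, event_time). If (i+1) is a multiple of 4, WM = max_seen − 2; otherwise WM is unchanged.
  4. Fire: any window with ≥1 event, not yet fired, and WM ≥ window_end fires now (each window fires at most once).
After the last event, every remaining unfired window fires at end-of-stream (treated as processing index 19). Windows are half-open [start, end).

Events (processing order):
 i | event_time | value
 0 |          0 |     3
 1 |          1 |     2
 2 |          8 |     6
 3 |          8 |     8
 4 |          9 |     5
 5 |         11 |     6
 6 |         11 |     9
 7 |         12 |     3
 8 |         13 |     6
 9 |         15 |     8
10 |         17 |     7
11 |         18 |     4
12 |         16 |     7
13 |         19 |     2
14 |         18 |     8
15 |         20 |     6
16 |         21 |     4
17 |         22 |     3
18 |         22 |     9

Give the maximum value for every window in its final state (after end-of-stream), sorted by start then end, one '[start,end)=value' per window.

i=0 t=0 v=3: → [0,4); WM=−∞
i=1 t=1 v=2: → [0,5); WM=−∞
i=2 t=8 v=6: → [8,12); WM=−∞
i=3 t=8 v=8: → [8,12); WM=6
i=4 t=9 v=5: → [8,13); WM=6
i=5 t=11 v=6: → [8,15); WM=6
i=6 t=11 v=9: → [8,15); WM=6
i=7 t=12 v=3: → [8,16); WM=10
i=8 t=13 v=6: → [8,17); WM=10
i=9 t=15 v=8: → [8,19); WM=10
i=10 t=17 v=7: → [8,21); WM=10
i=11 t=18 v=4: → [8,22); WM=16
i=12 t=16 v=7: → [8,22); WM=16
i=13 t=19 v=2: → [8,23); WM=16
i=14 t=18 v=8: → [8,23); WM=16
i=15 t=20 v=6: → [8,24); WM=18
i=16 t=21 v=4: → [8,25); WM=18
i=17 t=22 v=3: → [8,26); WM=18
i=18 t=22 v=9: → [8,26); WM=18

[0,5)=3 [8,26)=9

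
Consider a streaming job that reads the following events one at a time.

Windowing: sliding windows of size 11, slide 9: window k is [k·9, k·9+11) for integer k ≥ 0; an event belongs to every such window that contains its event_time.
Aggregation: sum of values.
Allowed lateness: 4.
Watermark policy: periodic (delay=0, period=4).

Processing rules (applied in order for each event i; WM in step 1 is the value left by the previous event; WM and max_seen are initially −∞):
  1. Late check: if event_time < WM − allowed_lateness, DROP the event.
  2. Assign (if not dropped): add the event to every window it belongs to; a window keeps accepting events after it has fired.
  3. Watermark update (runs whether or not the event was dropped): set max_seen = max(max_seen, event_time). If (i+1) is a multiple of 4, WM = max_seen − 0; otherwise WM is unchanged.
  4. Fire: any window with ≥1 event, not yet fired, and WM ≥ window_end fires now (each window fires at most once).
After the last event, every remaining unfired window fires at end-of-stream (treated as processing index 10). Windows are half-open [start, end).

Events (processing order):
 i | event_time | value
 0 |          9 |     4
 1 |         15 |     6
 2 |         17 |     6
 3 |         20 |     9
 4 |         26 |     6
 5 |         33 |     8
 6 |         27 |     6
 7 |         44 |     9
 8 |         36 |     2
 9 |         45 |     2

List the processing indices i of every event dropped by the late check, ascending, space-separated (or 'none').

8

i=0 t=9 v=4: → [9,20),[0,11); WM=−∞
i=1 t=15 v=6: → [9,20); WM=−∞
i=2 t=17 v=6: → [9,20); WM=−∞
i=3 t=20 v=9: → [18,29); WM=20; [0,11) fires=4 [9,20) fires=16
i=4 t=26 v=6: → [18,29); WM=20
i=5 t=33 v=8: → [27,38); WM=20
i=6 t=27 v=6: → [27,38),[18,29); WM=20
i=7 t=44 v=9: → [36,47); WM=44; [18,29) fires=21 [27,38) fires=14
i=8 t=36 v=2: DROP (t<44-4); WM=44
i=9 t=45 v=2: → [45,56),[36,47); WM=44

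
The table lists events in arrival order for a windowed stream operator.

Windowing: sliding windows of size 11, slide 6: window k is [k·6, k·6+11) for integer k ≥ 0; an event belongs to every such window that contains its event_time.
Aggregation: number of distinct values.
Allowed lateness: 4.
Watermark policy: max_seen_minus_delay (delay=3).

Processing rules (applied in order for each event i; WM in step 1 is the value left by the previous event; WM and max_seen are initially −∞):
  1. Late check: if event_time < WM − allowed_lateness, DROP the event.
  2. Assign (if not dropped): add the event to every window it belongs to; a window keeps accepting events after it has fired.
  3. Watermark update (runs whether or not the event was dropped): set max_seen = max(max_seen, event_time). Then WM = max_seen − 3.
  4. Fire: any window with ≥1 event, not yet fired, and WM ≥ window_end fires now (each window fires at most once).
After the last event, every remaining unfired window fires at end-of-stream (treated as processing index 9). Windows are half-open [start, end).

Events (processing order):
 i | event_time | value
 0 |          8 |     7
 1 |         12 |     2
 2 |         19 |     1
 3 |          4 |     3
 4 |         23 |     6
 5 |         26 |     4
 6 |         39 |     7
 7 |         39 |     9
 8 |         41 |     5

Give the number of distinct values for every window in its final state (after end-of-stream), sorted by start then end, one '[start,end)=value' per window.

i=0 t=8 v=7: → [6,17),[0,11); WM=5
i=1 t=12 v=2: → [12,23),[6,17); WM=9
i=2 t=19 v=1: → [18,29),[12,23); WM=16; [0,11) fires=1
i=3 t=4 v=3: DROP (t<16-4); WM=16
i=4 t=23 v=6: → [18,29); WM=20; [6,17) fires=2
i=5 t=26 v=4: → [24,35),[18,29); WM=23; [12,23) fires=2
i=6 t=39 v=7: → [36,47),[30,41); WM=36; [18,29) fires=3 [24,35) fires=1
i=7 t=39 v=9: → [36,47),[30,41); WM=36
i=8 t=41 v=5: → [36,47); WM=38

[0,11)=1 [6,17)=2 [12,23)=2 [18,29)=3 [24,35)=1 [30,41)=2 [36,47)=3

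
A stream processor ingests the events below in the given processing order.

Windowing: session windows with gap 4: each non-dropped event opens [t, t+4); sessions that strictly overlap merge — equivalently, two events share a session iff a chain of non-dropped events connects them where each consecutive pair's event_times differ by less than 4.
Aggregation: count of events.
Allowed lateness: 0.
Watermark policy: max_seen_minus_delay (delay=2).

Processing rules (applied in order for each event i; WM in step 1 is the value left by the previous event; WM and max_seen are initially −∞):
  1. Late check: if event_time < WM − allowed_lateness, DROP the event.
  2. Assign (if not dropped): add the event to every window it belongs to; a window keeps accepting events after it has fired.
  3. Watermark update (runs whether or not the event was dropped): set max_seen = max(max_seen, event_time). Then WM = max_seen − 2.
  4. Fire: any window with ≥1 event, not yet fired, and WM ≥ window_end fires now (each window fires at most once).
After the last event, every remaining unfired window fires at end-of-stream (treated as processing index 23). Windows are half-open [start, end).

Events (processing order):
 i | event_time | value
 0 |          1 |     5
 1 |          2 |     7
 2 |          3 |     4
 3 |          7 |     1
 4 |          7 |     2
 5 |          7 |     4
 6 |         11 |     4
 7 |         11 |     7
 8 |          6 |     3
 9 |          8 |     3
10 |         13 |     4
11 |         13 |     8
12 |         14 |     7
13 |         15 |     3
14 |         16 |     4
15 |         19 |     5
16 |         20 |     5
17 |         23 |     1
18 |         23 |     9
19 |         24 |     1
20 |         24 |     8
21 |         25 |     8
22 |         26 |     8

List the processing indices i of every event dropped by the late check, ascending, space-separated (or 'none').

i=0 t=1 v=5: → [1,5); WM=-1
i=1 t=2 v=7: → [1,6); WM=0
i=2 t=3 v=4: → [1,7); WM=1
i=3 t=7 v=1: → [7,11); WM=5
i=4 t=7 v=2: → [7,11); WM=5
i=5 t=7 v=4: → [7,11); WM=5
i=6 t=11 v=4: → [11,15); WM=9
i=7 t=11 v=7: → [11,15); WM=9
i=8 t=6 v=3: DROP (t<9-0); WM=9
i=9 t=8 v=3: DROP (t<9-0); WM=9
i=10 t=13 v=4: → [11,17); WM=11
i=11 t=13 v=8: → [11,17); WM=11
i=12 t=14 v=7: → [11,18); WM=12
i=13 t=15 v=3: → [11,19); WM=13
i=14 t=16 v=4: → [11,20); WM=14
i=15 t=19 v=5: → [11,23); WM=17
i=16 t=20 v=5: → [11,24); WM=18
i=17 t=23 v=1: → [11,27); WM=21
i=18 t=23 v=9: → [11,27); WM=21
i=19 t=24 v=1: → [11,28); WM=22
i=20 t=24 v=8: → [11,28); WM=22
i=21 t=25 v=8: → [11,29); WM=23
i=22 t=26 v=8: → [11,30); WM=24

8 9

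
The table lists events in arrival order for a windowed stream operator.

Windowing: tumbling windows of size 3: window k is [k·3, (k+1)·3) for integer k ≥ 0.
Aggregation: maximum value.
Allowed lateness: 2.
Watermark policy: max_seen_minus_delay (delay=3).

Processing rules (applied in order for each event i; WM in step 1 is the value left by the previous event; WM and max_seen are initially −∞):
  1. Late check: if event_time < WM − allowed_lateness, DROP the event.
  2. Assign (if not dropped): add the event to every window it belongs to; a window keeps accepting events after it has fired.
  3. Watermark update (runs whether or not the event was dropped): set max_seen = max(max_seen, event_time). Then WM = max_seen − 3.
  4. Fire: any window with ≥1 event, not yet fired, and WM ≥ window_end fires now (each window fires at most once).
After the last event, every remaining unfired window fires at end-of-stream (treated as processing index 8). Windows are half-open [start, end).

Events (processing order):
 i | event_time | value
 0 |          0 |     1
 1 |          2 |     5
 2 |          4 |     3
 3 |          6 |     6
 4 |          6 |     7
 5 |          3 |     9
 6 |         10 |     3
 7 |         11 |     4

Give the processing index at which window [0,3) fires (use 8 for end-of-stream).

3

i=0 t=0 v=1: → [0,3); WM=-3
i=1 t=2 v=5: → [0,3); WM=-1
i=2 t=4 v=3: → [3,6); WM=1
i=3 t=6 v=6: → [6,9); WM=3; [0,3) fires=5
i=4 t=6 v=7: → [6,9); WM=3
i=5 t=3 v=9: → [3,6); WM=3
i=6 t=10 v=3: → [9,12); WM=7; [3,6) fires=9
i=7 t=11 v=4: → [9,12); WM=8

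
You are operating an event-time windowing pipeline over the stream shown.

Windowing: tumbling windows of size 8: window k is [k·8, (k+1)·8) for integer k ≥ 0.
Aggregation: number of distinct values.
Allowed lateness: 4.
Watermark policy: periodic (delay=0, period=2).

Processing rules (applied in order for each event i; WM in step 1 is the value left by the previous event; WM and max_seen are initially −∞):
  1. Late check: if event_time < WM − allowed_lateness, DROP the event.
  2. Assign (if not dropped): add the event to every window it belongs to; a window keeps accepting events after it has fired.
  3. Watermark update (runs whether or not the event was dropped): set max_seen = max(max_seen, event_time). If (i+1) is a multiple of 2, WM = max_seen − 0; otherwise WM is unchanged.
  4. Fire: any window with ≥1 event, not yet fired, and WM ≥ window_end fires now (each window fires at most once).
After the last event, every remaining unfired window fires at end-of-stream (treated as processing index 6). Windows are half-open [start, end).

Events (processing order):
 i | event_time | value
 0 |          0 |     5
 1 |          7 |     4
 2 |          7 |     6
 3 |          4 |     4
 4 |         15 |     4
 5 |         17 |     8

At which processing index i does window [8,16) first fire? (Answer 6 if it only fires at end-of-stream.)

5

i=0 t=0 v=5: → [0,8); WM=−∞
i=1 t=7 v=4: → [0,8); WM=7
i=2 t=7 v=6: → [0,8); WM=7
i=3 t=4 v=4: → [0,8); WM=7
i=4 t=15 v=4: → [8,16); WM=7
i=5 t=17 v=8: → [16,24); WM=17; [0,8) fires=3 [8,16) fires=1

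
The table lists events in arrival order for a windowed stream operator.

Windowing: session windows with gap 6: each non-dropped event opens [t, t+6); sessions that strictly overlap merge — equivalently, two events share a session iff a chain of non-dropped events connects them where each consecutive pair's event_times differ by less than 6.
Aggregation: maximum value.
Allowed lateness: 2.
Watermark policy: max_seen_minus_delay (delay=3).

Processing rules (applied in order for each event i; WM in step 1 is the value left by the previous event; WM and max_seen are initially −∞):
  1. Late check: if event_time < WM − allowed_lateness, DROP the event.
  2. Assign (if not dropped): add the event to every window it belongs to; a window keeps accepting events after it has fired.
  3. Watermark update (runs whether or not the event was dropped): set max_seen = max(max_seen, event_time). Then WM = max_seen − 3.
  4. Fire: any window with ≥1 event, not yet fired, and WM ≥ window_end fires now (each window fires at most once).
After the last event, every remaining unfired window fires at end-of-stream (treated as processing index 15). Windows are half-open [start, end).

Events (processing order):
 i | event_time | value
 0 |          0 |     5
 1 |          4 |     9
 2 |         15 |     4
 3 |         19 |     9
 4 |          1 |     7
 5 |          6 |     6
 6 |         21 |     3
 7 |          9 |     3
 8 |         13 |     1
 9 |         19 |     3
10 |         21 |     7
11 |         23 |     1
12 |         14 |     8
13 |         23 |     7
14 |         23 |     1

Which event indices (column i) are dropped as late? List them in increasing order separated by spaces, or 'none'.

i=0 t=0 v=5: → [0,6); WM=-3
i=1 t=4 v=9: → [0,10); WM=1
i=2 t=15 v=4: → [15,21); WM=12
i=3 t=19 v=9: → [15,25); WM=16
i=4 t=1 v=7: DROP (t<16-2); WM=16
i=5 t=6 v=6: DROP (t<16-2); WM=16
i=6 t=21 v=3: → [15,27); WM=18
i=7 t=9 v=3: DROP (t<18-2); WM=18
i=8 t=13 v=1: DROP (t<18-2); WM=18
i=9 t=19 v=3: → [15,27); WM=18
i=10 t=21 v=7: → [15,27); WM=18
i=11 t=23 v=1: → [15,29); WM=20
i=12 t=14 v=8: DROP (t<20-2); WM=20
i=13 t=23 v=7: → [15,29); WM=20
i=14 t=23 v=1: → [15,29); WM=20

4 5 7 8 12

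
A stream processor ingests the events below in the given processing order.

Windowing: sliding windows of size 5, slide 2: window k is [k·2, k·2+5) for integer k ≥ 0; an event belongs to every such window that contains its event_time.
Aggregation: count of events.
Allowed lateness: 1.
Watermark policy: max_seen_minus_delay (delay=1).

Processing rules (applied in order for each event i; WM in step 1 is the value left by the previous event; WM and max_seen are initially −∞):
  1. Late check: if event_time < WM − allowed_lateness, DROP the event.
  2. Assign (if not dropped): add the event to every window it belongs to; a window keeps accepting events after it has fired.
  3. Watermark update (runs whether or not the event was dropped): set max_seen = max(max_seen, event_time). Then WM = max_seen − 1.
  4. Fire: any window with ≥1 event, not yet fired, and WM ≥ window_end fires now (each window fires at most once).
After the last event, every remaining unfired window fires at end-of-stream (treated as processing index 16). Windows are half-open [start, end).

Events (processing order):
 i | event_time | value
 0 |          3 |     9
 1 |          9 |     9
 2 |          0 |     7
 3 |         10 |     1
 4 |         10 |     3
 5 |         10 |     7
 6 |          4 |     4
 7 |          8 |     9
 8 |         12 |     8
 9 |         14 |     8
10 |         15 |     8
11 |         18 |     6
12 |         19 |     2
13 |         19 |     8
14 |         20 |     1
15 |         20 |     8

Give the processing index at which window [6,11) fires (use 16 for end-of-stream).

8

i=0 t=3 v=9: → [2,7),[0,5); WM=2
i=1 t=9 v=9: → [8,13),[6,11); WM=8; [0,5) fires=1 [2,7) fires=1
i=2 t=0 v=7: DROP (t<8-1); WM=8
i=3 t=10 v=1: → [10,15),[8,13),[6,11); WM=9
i=4 t=10 v=3: → [10,15),[8,13),[6,11); WM=9
i=5 t=10 v=7: → [10,15),[8,13),[6,11); WM=9
i=6 t=4 v=4: DROP (t<9-1); WM=9
i=7 t=8 v=9: → [8,13),[6,11),[4,9); WM=9; [4,9) fires=1
i=8 t=12 v=8: → [12,17),[10,15),[8,13); WM=11; [6,11) fires=5
i=9 t=14 v=8: → [14,19),[12,17),[10,15); WM=13; [8,13) fires=6
i=10 t=15 v=8: → [14,19),[12,17); WM=14
i=11 t=18 v=6: → [18,23),[16,21),[14,19); WM=17; [10,15) fires=5 [12,17) fires=3
i=12 t=19 v=2: → [18,23),[16,21); WM=18
i=13 t=19 v=8: → [18,23),[16,21); WM=18
i=14 t=20 v=1: → [20,25),[18,23),[16,21); WM=19; [14,19) fires=3
i=15 t=20 v=8: → [20,25),[18,23),[16,21); WM=19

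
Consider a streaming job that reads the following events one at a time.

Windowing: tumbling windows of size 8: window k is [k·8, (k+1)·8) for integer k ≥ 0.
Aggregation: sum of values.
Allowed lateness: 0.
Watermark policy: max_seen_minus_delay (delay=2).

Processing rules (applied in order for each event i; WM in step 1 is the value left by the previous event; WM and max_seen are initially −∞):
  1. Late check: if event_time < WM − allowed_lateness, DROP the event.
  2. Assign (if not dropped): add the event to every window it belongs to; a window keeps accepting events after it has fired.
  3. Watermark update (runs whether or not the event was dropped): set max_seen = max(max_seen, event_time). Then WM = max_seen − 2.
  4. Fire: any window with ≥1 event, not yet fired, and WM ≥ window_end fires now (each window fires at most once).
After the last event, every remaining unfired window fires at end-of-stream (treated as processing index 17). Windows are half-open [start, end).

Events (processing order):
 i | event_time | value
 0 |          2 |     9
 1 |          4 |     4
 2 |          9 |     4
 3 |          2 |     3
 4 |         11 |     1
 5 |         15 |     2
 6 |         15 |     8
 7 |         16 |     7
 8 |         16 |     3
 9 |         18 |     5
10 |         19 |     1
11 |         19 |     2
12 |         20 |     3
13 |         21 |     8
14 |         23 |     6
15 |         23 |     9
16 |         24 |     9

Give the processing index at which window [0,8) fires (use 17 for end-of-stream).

i=0 t=2 v=9: → [0,8); WM=0
i=1 t=4 v=4: → [0,8); WM=2
i=2 t=9 v=4: → [8,16); WM=7
i=3 t=2 v=3: DROP (t<7-0); WM=7
i=4 t=11 v=1: → [8,16); WM=9; [0,8) fires=13
i=5 t=15 v=2: → [8,16); WM=13
i=6 t=15 v=8: → [8,16); WM=13
i=7 t=16 v=7: → [16,24); WM=14
i=8 t=16 v=3: → [16,24); WM=14
i=9 t=18 v=5: → [16,24); WM=16; [8,16) fires=15
i=10 t=19 v=1: → [16,24); WM=17
i=11 t=19 v=2: → [16,24); WM=17
i=12 t=20 v=3: → [16,24); WM=18
i=13 t=21 v=8: → [16,24); WM=19
i=14 t=23 v=6: → [16,24); WM=21
i=15 t=23 v=9: → [16,24); WM=21
i=16 t=24 v=9: → [24,32); WM=22

4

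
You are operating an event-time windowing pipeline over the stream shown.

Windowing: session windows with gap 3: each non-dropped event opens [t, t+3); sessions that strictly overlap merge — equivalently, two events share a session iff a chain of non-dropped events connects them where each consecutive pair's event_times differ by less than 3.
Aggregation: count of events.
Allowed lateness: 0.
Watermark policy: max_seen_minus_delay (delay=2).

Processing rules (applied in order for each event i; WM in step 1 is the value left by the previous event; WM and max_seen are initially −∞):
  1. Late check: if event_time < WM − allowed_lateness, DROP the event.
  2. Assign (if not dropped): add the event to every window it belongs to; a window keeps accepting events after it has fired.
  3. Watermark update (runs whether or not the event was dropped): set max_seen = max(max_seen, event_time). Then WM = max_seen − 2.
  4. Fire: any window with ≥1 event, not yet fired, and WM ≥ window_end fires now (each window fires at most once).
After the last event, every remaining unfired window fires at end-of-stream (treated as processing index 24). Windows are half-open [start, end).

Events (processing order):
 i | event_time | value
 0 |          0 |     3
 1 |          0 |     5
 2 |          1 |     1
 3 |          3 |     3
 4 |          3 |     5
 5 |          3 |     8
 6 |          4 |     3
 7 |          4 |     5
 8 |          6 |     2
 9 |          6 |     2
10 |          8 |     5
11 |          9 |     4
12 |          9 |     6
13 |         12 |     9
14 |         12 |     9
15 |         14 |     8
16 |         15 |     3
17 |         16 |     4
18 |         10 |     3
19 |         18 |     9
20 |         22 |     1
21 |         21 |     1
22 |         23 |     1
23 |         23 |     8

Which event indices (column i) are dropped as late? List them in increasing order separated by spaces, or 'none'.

i=0 t=0 v=3: → [0,3); WM=-2
i=1 t=0 v=5: → [0,3); WM=-2
i=2 t=1 v=1: → [0,4); WM=-1
i=3 t=3 v=3: → [0,6); WM=1
i=4 t=3 v=5: → [0,6); WM=1
i=5 t=3 v=8: → [0,6); WM=1
i=6 t=4 v=3: → [0,7); WM=2
i=7 t=4 v=5: → [0,7); WM=2
i=8 t=6 v=2: → [0,9); WM=4
i=9 t=6 v=2: → [0,9); WM=4
i=10 t=8 v=5: → [0,11); WM=6
i=11 t=9 v=4: → [0,12); WM=7
i=12 t=9 v=6: → [0,12); WM=7
i=13 t=12 v=9: → [12,15); WM=10
i=14 t=12 v=9: → [12,15); WM=10
i=15 t=14 v=8: → [12,17); WM=12
i=16 t=15 v=3: → [12,18); WM=13
i=17 t=16 v=4: → [12,19); WM=14
i=18 t=10 v=3: DROP (t<14-0); WM=14
i=19 t=18 v=9: → [12,21); WM=16
i=20 t=22 v=1: → [22,25); WM=20
i=21 t=21 v=1: → [21,25); WM=20
i=22 t=23 v=1: → [21,26); WM=21
i=23 t=23 v=8: → [21,26); WM=21

18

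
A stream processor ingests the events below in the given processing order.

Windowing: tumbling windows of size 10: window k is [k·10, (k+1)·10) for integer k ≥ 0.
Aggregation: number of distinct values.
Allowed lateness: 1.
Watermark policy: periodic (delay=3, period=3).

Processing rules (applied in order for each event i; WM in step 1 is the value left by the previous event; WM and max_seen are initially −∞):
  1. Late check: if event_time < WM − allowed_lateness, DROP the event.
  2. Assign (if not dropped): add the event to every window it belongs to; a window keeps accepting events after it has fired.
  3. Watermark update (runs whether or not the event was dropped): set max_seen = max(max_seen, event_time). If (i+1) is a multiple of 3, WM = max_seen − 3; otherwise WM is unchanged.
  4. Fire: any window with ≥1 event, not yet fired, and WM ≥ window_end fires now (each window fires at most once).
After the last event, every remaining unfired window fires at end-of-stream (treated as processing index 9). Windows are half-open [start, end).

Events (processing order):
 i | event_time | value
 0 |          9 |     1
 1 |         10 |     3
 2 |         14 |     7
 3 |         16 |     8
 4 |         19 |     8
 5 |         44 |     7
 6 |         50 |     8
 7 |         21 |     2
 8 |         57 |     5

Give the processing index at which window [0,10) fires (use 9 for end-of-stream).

i=0 t=9 v=1: → [0,10); WM=−∞
i=1 t=10 v=3: → [10,20); WM=−∞
i=2 t=14 v=7: → [10,20); WM=11; [0,10) fires=1
i=3 t=16 v=8: → [10,20); WM=11
i=4 t=19 v=8: → [10,20); WM=11
i=5 t=44 v=7: → [40,50); WM=41; [10,20) fires=3
i=6 t=50 v=8: → [50,60); WM=41
i=7 t=21 v=2: DROP (t<41-1); WM=41
i=8 t=57 v=5: → [50,60); WM=54; [40,50) fires=1

2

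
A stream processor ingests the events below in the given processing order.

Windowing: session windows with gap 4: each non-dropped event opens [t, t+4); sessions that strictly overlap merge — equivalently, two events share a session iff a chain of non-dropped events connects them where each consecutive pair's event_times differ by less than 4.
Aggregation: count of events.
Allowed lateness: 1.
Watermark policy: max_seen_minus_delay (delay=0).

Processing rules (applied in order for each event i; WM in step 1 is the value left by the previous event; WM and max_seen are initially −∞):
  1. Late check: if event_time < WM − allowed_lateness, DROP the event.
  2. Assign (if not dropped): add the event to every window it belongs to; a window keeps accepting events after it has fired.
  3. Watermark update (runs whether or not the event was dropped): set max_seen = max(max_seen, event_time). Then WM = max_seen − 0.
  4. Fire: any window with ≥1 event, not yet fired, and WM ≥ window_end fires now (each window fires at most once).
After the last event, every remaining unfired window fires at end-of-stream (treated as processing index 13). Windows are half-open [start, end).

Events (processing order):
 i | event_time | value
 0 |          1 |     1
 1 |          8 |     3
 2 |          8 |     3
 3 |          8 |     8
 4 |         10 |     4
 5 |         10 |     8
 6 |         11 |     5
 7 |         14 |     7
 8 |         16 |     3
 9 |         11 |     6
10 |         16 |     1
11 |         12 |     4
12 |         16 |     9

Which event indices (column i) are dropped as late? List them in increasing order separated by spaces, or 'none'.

i=0 t=1 v=1: → [1,5); WM=1
i=1 t=8 v=3: → [8,12); WM=8
i=2 t=8 v=3: → [8,12); WM=8
i=3 t=8 v=8: → [8,12); WM=8
i=4 t=10 v=4: → [8,14); WM=10
i=5 t=10 v=8: → [8,14); WM=10
i=6 t=11 v=5: → [8,15); WM=11
i=7 t=14 v=7: → [8,18); WM=14
i=8 t=16 v=3: → [8,20); WM=16
i=9 t=11 v=6: DROP (t<16-1); WM=16
i=10 t=16 v=1: → [8,20); WM=16
i=11 t=12 v=4: DROP (t<16-1); WM=16
i=12 t=16 v=9: → [8,20); WM=16

9 11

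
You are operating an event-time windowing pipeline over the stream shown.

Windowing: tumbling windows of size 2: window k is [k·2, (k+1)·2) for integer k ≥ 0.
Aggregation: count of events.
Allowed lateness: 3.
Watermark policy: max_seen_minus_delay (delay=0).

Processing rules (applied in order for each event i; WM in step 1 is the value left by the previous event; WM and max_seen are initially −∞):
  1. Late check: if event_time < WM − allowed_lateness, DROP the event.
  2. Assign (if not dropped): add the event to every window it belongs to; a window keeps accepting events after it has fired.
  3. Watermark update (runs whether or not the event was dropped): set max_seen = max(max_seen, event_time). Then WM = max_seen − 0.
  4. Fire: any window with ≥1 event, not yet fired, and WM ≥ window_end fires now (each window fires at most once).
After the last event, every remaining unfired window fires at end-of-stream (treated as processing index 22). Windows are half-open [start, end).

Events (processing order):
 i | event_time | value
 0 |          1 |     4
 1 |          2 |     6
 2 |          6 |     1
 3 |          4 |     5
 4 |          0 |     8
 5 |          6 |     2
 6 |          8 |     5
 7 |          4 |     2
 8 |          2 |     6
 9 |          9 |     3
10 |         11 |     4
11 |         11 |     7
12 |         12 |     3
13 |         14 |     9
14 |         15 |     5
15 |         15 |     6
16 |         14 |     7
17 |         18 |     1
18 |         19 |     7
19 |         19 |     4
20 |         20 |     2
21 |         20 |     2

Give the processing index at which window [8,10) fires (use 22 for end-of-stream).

i=0 t=1 v=4: → [0,2); WM=1
i=1 t=2 v=6: → [2,4); WM=2; [0,2) fires=1
i=2 t=6 v=1: → [6,8); WM=6; [2,4) fires=1
i=3 t=4 v=5: → [4,6); WM=6; [4,6) fires=1
i=4 t=0 v=8: DROP (t<6-3); WM=6
i=5 t=6 v=2: → [6,8); WM=6
i=6 t=8 v=5: → [8,10); WM=8; [6,8) fires=2
i=7 t=4 v=2: DROP (t<8-3); WM=8
i=8 t=2 v=6: DROP (t<8-3); WM=8
i=9 t=9 v=3: → [8,10); WM=9
i=10 t=11 v=4: → [10,12); WM=11; [8,10) fires=2
i=11 t=11 v=7: → [10,12); WM=11
i=12 t=12 v=3: → [12,14); WM=12; [10,12) fires=2
i=13 t=14 v=9: → [14,16); WM=14; [12,14) fires=1
i=14 t=15 v=5: → [14,16); WM=15
i=15 t=15 v=6: → [14,16); WM=15
i=16 t=14 v=7: → [14,16); WM=15
i=17 t=18 v=1: → [18,20); WM=18; [14,16) fires=4
i=18 t=19 v=7: → [18,20); WM=19
i=19 t=19 v=4: → [18,20); WM=19
i=20 t=20 v=2: → [20,22); WM=20; [18,20) fires=3
i=21 t=20 v=2: → [20,22); WM=20

10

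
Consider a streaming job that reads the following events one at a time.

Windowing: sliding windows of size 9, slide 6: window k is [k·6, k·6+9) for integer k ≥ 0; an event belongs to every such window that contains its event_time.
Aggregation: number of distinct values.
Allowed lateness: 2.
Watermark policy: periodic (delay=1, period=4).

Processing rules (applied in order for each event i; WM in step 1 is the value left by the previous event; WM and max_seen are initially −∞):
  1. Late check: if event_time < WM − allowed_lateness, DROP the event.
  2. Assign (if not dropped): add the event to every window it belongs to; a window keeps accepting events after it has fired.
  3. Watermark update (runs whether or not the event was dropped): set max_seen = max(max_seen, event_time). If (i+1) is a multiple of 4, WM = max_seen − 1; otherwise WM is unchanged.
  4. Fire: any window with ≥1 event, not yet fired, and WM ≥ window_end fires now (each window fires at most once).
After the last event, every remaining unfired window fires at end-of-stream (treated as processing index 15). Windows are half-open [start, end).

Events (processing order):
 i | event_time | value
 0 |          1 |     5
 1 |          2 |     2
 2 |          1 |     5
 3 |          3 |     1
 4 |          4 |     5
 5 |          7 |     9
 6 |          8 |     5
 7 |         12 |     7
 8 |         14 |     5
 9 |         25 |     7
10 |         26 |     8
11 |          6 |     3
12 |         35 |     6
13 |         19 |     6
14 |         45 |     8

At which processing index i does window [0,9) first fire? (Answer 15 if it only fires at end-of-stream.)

i=0 t=1 v=5: → [0,9); WM=−∞
i=1 t=2 v=2: → [0,9); WM=−∞
i=2 t=1 v=5: → [0,9); WM=−∞
i=3 t=3 v=1: → [0,9); WM=2
i=4 t=4 v=5: → [0,9); WM=2
i=5 t=7 v=9: → [6,15),[0,9); WM=2
i=6 t=8 v=5: → [6,15),[0,9); WM=2
i=7 t=12 v=7: → [12,21),[6,15); WM=11; [0,9) fires=4
i=8 t=14 v=5: → [12,21),[6,15); WM=11
i=9 t=25 v=7: → [24,33),[18,27); WM=11
i=10 t=26 v=8: → [24,33),[18,27); WM=11
i=11 t=6 v=3: DROP (t<11-2); WM=25; [6,15) fires=3 [12,21) fires=2
i=12 t=35 v=6: → [30,39); WM=25
i=13 t=19 v=6: DROP (t<25-2); WM=25
i=14 t=45 v=8: → [42,51); WM=25

7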